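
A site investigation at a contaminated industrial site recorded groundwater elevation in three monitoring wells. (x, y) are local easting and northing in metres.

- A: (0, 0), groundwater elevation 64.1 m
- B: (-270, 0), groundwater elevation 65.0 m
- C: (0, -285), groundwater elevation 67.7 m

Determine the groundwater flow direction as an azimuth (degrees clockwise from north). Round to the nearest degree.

∂h/∂x = (65.0 − 64.1) / (-270 − 0) = -0.003333
∂h/∂y = (67.7 − 64.1) / (-285 − 0) = -0.01263
Flow direction (−∇h) has components (+0.003333 E, +0.01263 N).
Azimuth = atan2(E, N) = atan2(+0.003333, +0.01263) = 14.8° ≈ 015°.

015°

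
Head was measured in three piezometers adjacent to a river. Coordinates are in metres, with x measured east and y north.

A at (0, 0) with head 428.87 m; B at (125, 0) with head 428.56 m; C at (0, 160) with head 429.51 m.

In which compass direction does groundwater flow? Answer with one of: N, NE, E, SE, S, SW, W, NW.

∂h/∂x = (428.56 − 428.87) / (125 − 0) = -0.002480
∂h/∂y = (429.51 − 428.87) / (160 − 0) = +0.004000
Flow = −∇h = (+0.002480 east, -0.004000 north), which points southeast.

SE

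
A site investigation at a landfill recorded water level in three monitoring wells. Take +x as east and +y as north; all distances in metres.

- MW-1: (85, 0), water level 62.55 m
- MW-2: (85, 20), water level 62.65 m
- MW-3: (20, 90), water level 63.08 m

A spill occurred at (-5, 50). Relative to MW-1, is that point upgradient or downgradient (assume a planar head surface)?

With h = a·x + b·y + c and MW-1 as origin, the differences give:
  0·a + 20·b = +0.10
  (-65)·a + 90·b = +0.53
Eliminate b (×90 and ×20, subtract): 1300·a = -1.600 → a = ∂h/∂x = -0.001231
Back-substitute: b = ∂h/∂y = +0.005000.
Head at (-5, 50) = 62.55 + (-0.001231)·(-90) + (+0.005000)·(50) = 62.91 m.
That is higher than the 62.55 m at MW-1, so the point is upgradient.

upgradient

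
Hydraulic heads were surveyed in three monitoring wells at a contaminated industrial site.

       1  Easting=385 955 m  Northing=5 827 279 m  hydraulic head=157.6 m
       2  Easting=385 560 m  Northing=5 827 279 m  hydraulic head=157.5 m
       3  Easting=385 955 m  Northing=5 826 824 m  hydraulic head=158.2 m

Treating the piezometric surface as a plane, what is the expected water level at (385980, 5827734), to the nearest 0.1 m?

157.0 m

∂h/∂x = (157.5 − 157.6) / (385560 − 385955) = +0.0002532
∂h/∂y = (158.2 − 157.6) / (5826824 − 5827279) = -0.001319
h(385980, 5827734) = 157.6 + (+0.0002532)·(25) + (-0.001319)·(455) = 157.6 +0.006 -0.600 = 157.006 m.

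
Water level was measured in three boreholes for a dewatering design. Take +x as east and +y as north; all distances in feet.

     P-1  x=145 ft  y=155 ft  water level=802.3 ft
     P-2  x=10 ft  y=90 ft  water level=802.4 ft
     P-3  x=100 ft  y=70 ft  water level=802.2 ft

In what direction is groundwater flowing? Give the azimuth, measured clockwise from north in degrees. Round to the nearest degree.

140°

Taking P-1 as reference: P-2−P-1 = (-135, -65, +0.1); P-3−P-1 = (-45, -85, -0.1).
Solve a·Δx + b·Δy = Δh: det = (-135)·(-85) − (-45)·(-65) = 8550.
∂h/∂x = [(+0.1)·(-85) − (-0.1)·(-65)] / 8550 = -0.001754
∂h/∂y = [(-135)·(-0.1) − (-45)·(+0.1)] / 8550 = +0.002105
Flow direction (−∇h) has components (+0.001754 E, -0.002105 N).
Azimuth = atan2(E, N) = atan2(+0.001754, -0.002105) = 140.2° ≈ 140°.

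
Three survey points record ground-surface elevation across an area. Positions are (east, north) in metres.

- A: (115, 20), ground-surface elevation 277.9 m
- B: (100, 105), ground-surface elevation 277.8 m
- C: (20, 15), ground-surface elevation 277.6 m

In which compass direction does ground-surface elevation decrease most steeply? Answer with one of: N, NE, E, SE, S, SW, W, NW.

Three-point gradient (reference A): Δ to B = (-15, 85, -0.1), Δ to C = (-95, -5, -0.3).
∂z/∂x = +0.003190, ∂z/∂y = -0.0006135 (det = 8150).
Steepest decrease is along −∇f = (-0.003190 E, +0.0006135 N) → west.

W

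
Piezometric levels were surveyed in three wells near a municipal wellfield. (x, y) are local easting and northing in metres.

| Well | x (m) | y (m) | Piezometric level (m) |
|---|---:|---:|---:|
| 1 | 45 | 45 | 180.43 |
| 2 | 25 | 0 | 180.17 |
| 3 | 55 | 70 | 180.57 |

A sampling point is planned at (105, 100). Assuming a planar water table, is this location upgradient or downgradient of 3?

Taking 1 as reference: 2−1 = (-20, -45, -0.26); 3−1 = (10, 25, +0.14).
Determinant of the coordinate differences = (-20)·25 − 10·(-45) = -50.
∂h/∂x = [(-0.26)·25 − (+0.14)·(-45)] / -50 = +0.004000
∂h/∂y = [(-20)·(+0.14) − 10·(-0.26)] / -50 = +0.004000
Head at (105, 100) = 180.43 + (+0.004000)·(60) + (+0.004000)·(55) = 180.89 m.
That is higher than the 180.57 m at 3, so the point is upgradient.

upgradient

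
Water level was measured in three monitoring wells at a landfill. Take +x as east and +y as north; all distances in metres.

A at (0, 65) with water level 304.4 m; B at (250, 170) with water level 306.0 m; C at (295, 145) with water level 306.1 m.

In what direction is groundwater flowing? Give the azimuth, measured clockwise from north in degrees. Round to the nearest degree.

227°

With h = a·x + b·y + c and A as origin, the differences give:
  250·a + 105·b = +1.6
  295·a + 80·b = +1.7
Eliminate b (×80 and ×105, subtract): -10975·a = -50.50 → a = ∂h/∂x = +0.004601
Back-substitute: b = ∂h/∂y = +0.004282.
Flow direction (−∇h) has components (-0.004601 E, -0.004282 N).
Azimuth = atan2(E, N) = atan2(-0.004601, -0.004282) = 227.1° ≈ 227°.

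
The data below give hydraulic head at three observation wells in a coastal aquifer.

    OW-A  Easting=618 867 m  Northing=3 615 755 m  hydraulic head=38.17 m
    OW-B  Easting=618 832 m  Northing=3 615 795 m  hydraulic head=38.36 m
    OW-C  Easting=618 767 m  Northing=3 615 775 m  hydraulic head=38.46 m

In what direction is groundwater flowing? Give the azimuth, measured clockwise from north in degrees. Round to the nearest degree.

139°

Taking OW-A as reference: OW-B−OW-A = (-35, 40, +0.19); OW-C−OW-A = (-100, 20, +0.29).
Determinant of the coordinate differences = (-35)·20 − (-100)·40 = 3300.
∂h/∂x = [(+0.19)·20 − (+0.29)·40] / 3300 = -0.002364
∂h/∂y = [(-35)·(+0.29) − (-100)·(+0.19)] / 3300 = +0.002682
Flow direction (−∇h) has components (+0.002364 E, -0.002682 N).
Azimuth = atan2(E, N) = atan2(+0.002364, -0.002682) = 138.6° ≈ 139°.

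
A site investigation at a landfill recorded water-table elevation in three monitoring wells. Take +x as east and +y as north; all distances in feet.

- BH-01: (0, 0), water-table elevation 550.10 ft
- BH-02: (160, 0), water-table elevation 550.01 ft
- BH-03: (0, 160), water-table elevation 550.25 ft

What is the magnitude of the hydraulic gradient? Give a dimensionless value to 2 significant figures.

∂h/∂x = (550.01 − 550.10) / (160 − 0) = -0.0005625
∂h/∂y = (550.25 − 550.10) / (160 − 0) = +0.0009375
|∇h| = √(-0.0005625² + 0.0009375²) = 0.001093

0.0011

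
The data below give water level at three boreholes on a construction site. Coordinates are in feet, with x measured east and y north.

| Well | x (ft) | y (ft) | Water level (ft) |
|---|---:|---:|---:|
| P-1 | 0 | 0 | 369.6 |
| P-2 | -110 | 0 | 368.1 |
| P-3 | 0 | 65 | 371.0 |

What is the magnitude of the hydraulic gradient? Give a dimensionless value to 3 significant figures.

∂h/∂x = (368.1 − 369.6) / (-110 − 0) = +0.01364
∂h/∂y = (371.0 − 369.6) / (65 − 0) = +0.02154
|∇h| = √(0.01364² + 0.02154²) = 0.0255

0.0255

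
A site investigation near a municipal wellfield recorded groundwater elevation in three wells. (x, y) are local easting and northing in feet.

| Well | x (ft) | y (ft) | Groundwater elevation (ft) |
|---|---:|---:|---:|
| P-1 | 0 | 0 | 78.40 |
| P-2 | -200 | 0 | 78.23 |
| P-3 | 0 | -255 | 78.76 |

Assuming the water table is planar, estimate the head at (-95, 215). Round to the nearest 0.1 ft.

78.0 ft

∂h/∂x = (78.23 − 78.40) / (-200 − 0) = +0.0008500
∂h/∂y = (78.76 − 78.40) / (-255 − 0) = -0.001412
h(-95, 215) = 78.40 + (+0.0008500)·(-95) + (-0.001412)·(215) = 78.40 -0.081 -0.304 = 78.016 ft.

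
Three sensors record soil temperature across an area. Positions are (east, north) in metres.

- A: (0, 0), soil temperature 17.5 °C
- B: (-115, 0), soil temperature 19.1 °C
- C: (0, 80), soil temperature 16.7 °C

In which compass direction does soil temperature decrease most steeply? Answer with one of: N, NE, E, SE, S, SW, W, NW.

∂T/∂x = (19.1 − 17.5) / (-115 − 0) = -0.01391
∂T/∂y = (16.7 − 17.5) / (80 − 0) = -0.01000
Steepest decrease is along −∇f = (+0.01391 E, +0.01000 N) → northeast.

NE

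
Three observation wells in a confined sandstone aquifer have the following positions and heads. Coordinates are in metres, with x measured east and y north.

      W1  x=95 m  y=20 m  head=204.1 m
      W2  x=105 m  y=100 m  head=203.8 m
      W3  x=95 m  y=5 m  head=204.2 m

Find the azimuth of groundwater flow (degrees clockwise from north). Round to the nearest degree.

Differences from W1: to W2 (Δx, Δy, Δh) = (10, 80, -0.3); to W3 = (0, -15, +0.1).
Determinant of the coordinate differences = 10·(-15) − 0·80 = -150.
∂h/∂x = [(-0.3)·(-15) − (+0.1)·80] / -150 = +0.02333
∂h/∂y = [10·(+0.1) − 0·(-0.3)] / -150 = -0.006667
Flow direction (−∇h) has components (-0.02333 E, +0.006667 N).
Azimuth = atan2(E, N) = atan2(-0.02333, +0.006667) = 285.9° ≈ 286°.

286°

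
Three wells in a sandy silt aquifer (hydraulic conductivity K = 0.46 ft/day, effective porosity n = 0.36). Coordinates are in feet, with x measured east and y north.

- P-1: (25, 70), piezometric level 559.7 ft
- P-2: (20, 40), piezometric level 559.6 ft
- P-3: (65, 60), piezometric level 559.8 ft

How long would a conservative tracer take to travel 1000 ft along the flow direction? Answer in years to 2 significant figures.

Differences from P-1: to P-2 (Δx, Δy, Δh) = (-5, -30, -0.1); to P-3 = (40, -10, +0.1).
Determinant of the coordinate differences = (-5)·(-10) − 40·(-30) = 1250.
∂h/∂x = [(-0.1)·(-10) − (+0.1)·(-30)] / 1250 = +0.003200
∂h/∂y = [(-5)·(+0.1) − 40·(-0.1)] / 1250 = +0.002800
|∇h| = √(0.003200² + 0.002800²) = 0.004252
Seepage velocity v = K·i/n = 0.46 × 0.004252 / 0.36 = 0.005433 ft/day.
t = 1000 / 0.005433 = 1.841e+05 days = 504 years.

500 years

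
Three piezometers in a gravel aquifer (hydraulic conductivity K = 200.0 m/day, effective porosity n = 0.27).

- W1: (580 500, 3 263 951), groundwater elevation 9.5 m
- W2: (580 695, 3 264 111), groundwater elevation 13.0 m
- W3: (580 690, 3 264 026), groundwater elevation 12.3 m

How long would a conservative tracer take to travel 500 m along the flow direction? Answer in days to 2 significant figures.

With h = a·x + b·y + c and W1 as origin, the differences give:
  195·a + 160·b = +3.5
  190·a + 75·b = +2.8
Eliminate b (×75 and ×160, subtract): -15775·a = -185.50 → a = ∂h/∂x = +0.01176
Back-substitute: b = ∂h/∂y = +0.007544.
|∇h| = √(0.01176² + 0.007544²) = 0.01397
Seepage velocity v = K·i/n = 200.0 × 0.01397 / 0.27 = 10.35 m/day.
t = 500 / 10.35 = 48.31 days.

48 days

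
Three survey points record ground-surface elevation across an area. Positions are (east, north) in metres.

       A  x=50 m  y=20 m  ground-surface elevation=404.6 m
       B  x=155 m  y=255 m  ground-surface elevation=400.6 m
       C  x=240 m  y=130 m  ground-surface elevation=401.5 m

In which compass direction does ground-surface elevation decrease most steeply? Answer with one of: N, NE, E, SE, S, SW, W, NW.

NE

Taking A as reference: B−A = (105, 235, -4.0); C−A = (190, 110, -3.1).
Solve a·Δx + b·Δy = Δz: det = 105·110 − 190·235 = -33100.
∂z/∂x = [(-4.0)·110 − (-3.1)·235] / -33100 = -0.008716
∂z/∂y = [105·(-3.1) − 190·(-4.0)] / -33100 = -0.01313
Steepest decrease is along −∇f = (+0.008716 E, +0.01313 N) → northeast.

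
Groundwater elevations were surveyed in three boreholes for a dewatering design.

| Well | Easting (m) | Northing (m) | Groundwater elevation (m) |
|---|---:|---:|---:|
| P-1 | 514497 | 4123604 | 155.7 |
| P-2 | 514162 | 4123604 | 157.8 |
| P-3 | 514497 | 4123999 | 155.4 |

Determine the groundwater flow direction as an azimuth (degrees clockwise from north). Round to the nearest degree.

083°

∂h/∂x = (157.8 − 155.7) / (514162 − 514497) = -0.006269
∂h/∂y = (155.4 − 155.7) / (4123999 − 4123604) = -0.0007595
Flow direction (−∇h) has components (+0.006269 E, +0.0007595 N).
Azimuth = atan2(E, N) = atan2(+0.006269, +0.0007595) = 83.1° ≈ 083°.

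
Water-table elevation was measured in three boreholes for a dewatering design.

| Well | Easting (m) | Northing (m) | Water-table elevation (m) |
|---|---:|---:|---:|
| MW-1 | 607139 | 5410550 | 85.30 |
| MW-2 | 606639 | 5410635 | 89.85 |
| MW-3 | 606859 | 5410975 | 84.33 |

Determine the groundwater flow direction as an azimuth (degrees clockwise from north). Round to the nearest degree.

049°

Differences from MW-1: to MW-2 (Δx, Δy, Δh) = (-500, 85, +4.55); to MW-3 = (-280, 425, -0.97).
Solve a·Δx + b·Δy = Δh: det = (-500)·425 − (-280)·85 = -188700.
∂h/∂x = [(+4.55)·425 − (-0.97)·85] / -188700 = -0.01068
∂h/∂y = [(-500)·(-0.97) − (-280)·(+4.55)] / -188700 = -0.009322
Flow direction (−∇h) has components (+0.01068 E, +0.009322 N).
Azimuth = atan2(E, N) = atan2(+0.01068, +0.009322) = 48.9° ≈ 049°.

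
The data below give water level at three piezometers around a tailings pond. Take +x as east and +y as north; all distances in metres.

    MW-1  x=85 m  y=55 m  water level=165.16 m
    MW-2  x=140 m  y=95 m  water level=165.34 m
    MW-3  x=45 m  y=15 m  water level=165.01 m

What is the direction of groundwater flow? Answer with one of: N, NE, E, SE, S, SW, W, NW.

Three-point gradient (reference MW-1): Δ to MW-2 = (55, 40, +0.18), Δ to MW-3 = (-40, -40, -0.15).
∂h/∂x = +0.002000, ∂h/∂y = +0.001750 (det = -600).
Flow = −∇h = (-0.002000 east, -0.001750 north), which points southwest.

SW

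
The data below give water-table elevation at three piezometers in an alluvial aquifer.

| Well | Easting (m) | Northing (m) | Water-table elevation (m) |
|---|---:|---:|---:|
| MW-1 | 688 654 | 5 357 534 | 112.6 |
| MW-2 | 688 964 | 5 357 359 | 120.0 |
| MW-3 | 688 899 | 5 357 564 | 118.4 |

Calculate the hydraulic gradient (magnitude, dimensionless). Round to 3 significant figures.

0.0237

With h = a·x + b·y + c and MW-1 as origin, the differences give:
  310·a + (-175)·b = +7.4
  245·a + 30·b = +5.8
Eliminate b (×30 and ×(-175), subtract): 52175·a = 1237.00 → a = ∂h/∂x = +0.02371
Back-substitute: b = ∂h/∂y = -0.0002875.
|∇h| = √(0.02371² + -0.0002875²) = 0.02371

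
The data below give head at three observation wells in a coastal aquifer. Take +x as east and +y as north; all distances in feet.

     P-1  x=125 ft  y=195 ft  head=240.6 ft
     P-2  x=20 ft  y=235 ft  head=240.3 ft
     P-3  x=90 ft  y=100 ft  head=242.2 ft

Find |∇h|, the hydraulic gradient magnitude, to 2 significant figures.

0.016

With h = a·x + b·y + c and P-1 as origin, the differences give:
  (-105)·a + 40·b = -0.3
  (-35)·a + (-95)·b = +1.6
Eliminate b (×(-95) and ×40, subtract): 11375·a = -35.50 → a = ∂h/∂x = -0.003121
Back-substitute: b = ∂h/∂y = -0.01569.
|∇h| = √(-0.003121² + -0.01569²) = 0.016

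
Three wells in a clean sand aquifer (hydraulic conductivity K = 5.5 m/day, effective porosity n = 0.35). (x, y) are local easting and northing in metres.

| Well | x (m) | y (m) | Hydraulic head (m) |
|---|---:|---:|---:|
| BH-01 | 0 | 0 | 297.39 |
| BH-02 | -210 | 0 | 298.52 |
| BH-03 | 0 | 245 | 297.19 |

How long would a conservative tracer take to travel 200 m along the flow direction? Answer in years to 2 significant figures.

∂h/∂x = (298.52 − 297.39) / (-210 − 0) = -0.005381
∂h/∂y = (297.19 − 297.39) / (245 − 0) = -0.0008163
|∇h| = √(-0.005381² + -0.0008163²) = 0.005443
Seepage velocity v = K·i/n = 5.5 × 0.005443 / 0.35 = 0.08553 m/day.
t = 200 / 0.08553 = 2338 days = 6.4 years.

6.4 years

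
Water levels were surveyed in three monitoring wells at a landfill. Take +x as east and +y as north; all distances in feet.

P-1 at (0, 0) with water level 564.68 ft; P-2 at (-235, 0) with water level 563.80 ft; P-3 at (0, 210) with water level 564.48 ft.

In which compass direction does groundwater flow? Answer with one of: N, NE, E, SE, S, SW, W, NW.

W

∂h/∂x = (563.80 − 564.68) / (-235 − 0) = +0.003745
∂h/∂y = (564.48 − 564.68) / (210 − 0) = -0.0009524
Flow = −∇h = (-0.003745 east, +0.0009524 north), which points west.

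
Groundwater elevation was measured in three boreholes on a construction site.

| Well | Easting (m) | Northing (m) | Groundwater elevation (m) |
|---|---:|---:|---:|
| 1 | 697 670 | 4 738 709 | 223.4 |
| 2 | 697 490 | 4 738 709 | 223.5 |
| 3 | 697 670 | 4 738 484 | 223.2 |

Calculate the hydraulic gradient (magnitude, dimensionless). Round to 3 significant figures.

0.00105

∂h/∂x = (223.5 − 223.4) / (697490 − 697670) = -0.0005556
∂h/∂y = (223.2 − 223.4) / (4738484 − 4738709) = +0.0008889
|∇h| = √(-0.0005556² + 0.0008889²) = 0.001048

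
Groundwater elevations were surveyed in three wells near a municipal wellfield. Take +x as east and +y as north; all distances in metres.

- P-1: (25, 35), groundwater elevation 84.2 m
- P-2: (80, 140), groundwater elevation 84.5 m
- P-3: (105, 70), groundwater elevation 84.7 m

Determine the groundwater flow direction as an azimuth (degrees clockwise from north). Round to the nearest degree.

Differences from P-1: to P-2 (Δx, Δy, Δh) = (55, 105, +0.3); to P-3 = (80, 35, +0.5).
Solve a·Δx + b·Δy = Δh: det = 55·35 − 80·105 = -6475.
∂h/∂x = [(+0.3)·35 − (+0.5)·105] / -6475 = +0.006486
∂h/∂y = [55·(+0.5) − 80·(+0.3)] / -6475 = -0.0005405
Flow direction (−∇h) has components (-0.006486 E, +0.0005405 N).
Azimuth = atan2(E, N) = atan2(-0.006486, +0.0005405) = 274.8° ≈ 275°.

275°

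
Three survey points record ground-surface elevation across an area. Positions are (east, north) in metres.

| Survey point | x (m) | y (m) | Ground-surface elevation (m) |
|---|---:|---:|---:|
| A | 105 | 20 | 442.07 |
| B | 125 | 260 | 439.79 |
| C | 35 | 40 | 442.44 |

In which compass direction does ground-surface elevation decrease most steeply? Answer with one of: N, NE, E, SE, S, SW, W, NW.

NE

Taking A as reference: B−A = (20, 240, -2.28); C−A = (-70, 20, +0.37).
Solve a·Δx + b·Δy = Δz: det = 20·20 − (-70)·240 = 17200.
∂z/∂x = [(-2.28)·20 − (+0.37)·240] / 17200 = -0.007814
∂z/∂y = [20·(+0.37) − (-70)·(-2.28)] / 17200 = -0.008849
Steepest decrease is along −∇f = (+0.007814 E, +0.008849 N) → northeast.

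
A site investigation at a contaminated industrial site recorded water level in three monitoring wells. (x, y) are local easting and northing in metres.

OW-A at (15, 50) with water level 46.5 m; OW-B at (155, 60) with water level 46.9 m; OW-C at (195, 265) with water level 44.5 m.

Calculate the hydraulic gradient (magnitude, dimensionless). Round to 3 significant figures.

Three-point gradient (reference OW-A): Δ to OW-B = (140, 10, +0.4), Δ to OW-C = (180, 215, -2.0).
∂h/∂x = +0.003746, ∂h/∂y = -0.01244 (det = 28300).
|∇h| = √(0.003746² + -0.01244²) = 0.01299

0.0130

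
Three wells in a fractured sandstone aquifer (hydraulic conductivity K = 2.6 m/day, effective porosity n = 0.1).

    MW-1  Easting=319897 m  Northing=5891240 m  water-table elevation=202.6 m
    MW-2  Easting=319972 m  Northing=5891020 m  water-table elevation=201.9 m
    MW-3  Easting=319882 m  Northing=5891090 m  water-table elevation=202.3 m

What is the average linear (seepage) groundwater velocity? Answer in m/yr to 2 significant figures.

With h = a·x + b·y + c and MW-1 as origin, the differences give:
  75·a + (-220)·b = -0.7
  (-15)·a + (-150)·b = -0.3
Eliminate b (×(-150) and ×(-220), subtract): -14550·a = 39.00 → a = ∂h/∂x = -0.002680
Back-substitute: b = ∂h/∂y = +0.002268.
|∇h| = √(-0.002680² + 0.002268²) = 0.003511
Seepage velocity v = K·i/n = 2.6 × 0.003511 / 0.1 = 0.09129 m/day = 33.34 m/yr.

33 m/yr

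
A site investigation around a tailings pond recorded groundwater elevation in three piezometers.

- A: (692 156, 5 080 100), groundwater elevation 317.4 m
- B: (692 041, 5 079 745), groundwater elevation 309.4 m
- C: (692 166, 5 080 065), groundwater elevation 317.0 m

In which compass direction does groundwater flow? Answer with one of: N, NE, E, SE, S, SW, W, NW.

Differences from A: to B (Δx, Δy, Δh) = (-115, -355, -8.0); to C = (10, -35, -0.4).
Determinant of the coordinate differences = (-115)·(-35) − 10·(-355) = 7575.
∂h/∂x = [(-8.0)·(-35) − (-0.4)·(-355)] / 7575 = +0.01822
∂h/∂y = [(-115)·(-0.4) − 10·(-8.0)] / 7575 = +0.01663
Flow = −∇h = (-0.01822 east, -0.01663 north), which points southwest.

SW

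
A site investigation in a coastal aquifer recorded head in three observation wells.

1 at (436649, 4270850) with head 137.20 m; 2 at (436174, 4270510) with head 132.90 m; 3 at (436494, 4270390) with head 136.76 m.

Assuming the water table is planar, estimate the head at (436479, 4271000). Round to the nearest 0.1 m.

134.9 m

With h = a·x + b·y + c and 1 as origin, the differences give:
  (-475)·a + (-340)·b = -4.30
  (-155)·a + (-460)·b = -0.44
Eliminate b (×(-460) and ×(-340), subtract): 165800·a = 1828.400 → a = ∂h/∂x = +0.01103
Back-substitute: b = ∂h/∂y = -0.002759.
h(436479, 4271000) = 137.20 + (+0.01103)·(-170) + (-0.002759)·(150) = 137.20 -1.875 -0.414 = 134.911 m.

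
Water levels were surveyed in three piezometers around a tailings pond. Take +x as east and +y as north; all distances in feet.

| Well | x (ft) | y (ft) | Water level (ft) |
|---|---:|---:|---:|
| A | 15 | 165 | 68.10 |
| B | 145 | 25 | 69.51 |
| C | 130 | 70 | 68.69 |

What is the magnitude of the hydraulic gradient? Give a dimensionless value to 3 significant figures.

Taking A as reference: B−A = (130, -140, +1.41); C−A = (115, -95, +0.59).
Solve a·Δx + b·Δy = Δh: det = 130·(-95) − 115·(-140) = 3750.
∂h/∂x = [(+1.41)·(-95) − (+0.59)·(-140)] / 3750 = -0.01369
∂h/∂y = [130·(+0.59) − 115·(+1.41)] / 3750 = -0.02279
|∇h| = √(-0.01369² + -0.02279²) = 0.02659

0.0266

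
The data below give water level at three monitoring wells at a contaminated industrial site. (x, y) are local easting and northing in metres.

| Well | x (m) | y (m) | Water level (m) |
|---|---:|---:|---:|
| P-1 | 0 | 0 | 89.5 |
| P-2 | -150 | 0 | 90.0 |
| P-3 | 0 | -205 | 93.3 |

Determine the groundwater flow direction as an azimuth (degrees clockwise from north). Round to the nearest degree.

010°

∂h/∂x = (90.0 − 89.5) / (-150 − 0) = -0.003333
∂h/∂y = (93.3 − 89.5) / (-205 − 0) = -0.01854
Flow direction (−∇h) has components (+0.003333 E, +0.01854 N).
Azimuth = atan2(E, N) = atan2(+0.003333, +0.01854) = 10.2° ≈ 010°.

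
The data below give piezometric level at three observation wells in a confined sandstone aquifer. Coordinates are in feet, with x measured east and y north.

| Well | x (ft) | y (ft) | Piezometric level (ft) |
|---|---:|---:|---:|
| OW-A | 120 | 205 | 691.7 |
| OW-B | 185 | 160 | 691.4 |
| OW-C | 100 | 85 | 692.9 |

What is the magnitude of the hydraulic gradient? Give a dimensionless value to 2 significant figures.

0.013

Taking OW-A as reference: OW-B−OW-A = (65, -45, -0.3); OW-C−OW-A = (-20, -120, +1.2).
Determinant of the coordinate differences = 65·(-120) − (-20)·(-45) = -8700.
∂h/∂x = [(-0.3)·(-120) − (+1.2)·(-45)] / -8700 = -0.01034
∂h/∂y = [65·(+1.2) − (-20)·(-0.3)] / -8700 = -0.008276
|∇h| = √(-0.01034² + -0.008276²) = 0.01324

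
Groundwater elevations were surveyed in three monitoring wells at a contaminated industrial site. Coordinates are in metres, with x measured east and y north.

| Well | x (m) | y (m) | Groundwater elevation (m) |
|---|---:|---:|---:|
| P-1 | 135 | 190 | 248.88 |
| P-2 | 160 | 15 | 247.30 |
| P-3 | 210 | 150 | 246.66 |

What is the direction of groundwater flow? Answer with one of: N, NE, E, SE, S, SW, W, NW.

Differences from P-1: to P-2 (Δx, Δy, Δh) = (25, -175, -1.58); to P-3 = (75, -40, -2.22).
Solve a·Δx + b·Δy = Δh: det = 25·(-40) − 75·(-175) = 12125.
∂h/∂x = [(-1.58)·(-40) − (-2.22)·(-175)] / 12125 = -0.02683
∂h/∂y = [25·(-2.22) − 75·(-1.58)] / 12125 = +0.005196
Flow = −∇h = (+0.02683 east, -0.005196 north), which points east.

E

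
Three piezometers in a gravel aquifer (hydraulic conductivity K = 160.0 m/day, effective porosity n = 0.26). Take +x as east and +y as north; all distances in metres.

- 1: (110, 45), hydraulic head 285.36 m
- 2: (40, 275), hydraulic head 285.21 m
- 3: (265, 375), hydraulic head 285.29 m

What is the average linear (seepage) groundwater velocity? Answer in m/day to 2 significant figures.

With h = a·x + b·y + c and 1 as origin, the differences give:
  (-70)·a + 230·b = -0.15
  155·a + 330·b = -0.07
Eliminate b (×330 and ×230, subtract): -58750·a = -33.400 → a = ∂h/∂x = +0.0005685
Back-substitute: b = ∂h/∂y = -0.0004791.
|∇h| = √(0.0005685² + -0.0004791²) = 0.0007435
Seepage velocity v = K·i/n = 160.0 × 0.0007435 / 0.26 = 0.4575 m/day.

0.46 m/day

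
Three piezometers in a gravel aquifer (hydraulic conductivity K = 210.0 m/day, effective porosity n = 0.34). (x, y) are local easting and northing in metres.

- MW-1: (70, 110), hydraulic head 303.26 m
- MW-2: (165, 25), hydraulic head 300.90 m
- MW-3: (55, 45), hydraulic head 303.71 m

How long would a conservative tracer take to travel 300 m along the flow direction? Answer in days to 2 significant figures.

19 days

Differences from MW-1: to MW-2 (Δx, Δy, Δh) = (95, -85, -2.36); to MW-3 = (-15, -65, +0.45).
Determinant of the coordinate differences = 95·(-65) − (-15)·(-85) = -7450.
∂h/∂x = [(-2.36)·(-65) − (+0.45)·(-85)] / -7450 = -0.02572
∂h/∂y = [95·(+0.45) − (-15)·(-2.36)] / -7450 = -0.0009866
|∇h| = √(-0.02572² + -0.0009866²) = 0.02574
Seepage velocity v = K·i/n = 210.0 × 0.02574 / 0.34 = 15.9 m/day.
t = 300 / 15.9 = 18.87 days.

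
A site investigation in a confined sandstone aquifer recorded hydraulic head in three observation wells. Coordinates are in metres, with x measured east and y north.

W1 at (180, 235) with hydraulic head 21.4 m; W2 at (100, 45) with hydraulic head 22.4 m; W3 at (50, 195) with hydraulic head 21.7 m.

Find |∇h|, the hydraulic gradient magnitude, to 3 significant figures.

Differences from W1: to W2 (Δx, Δy, Δh) = (-80, -190, +1.0); to W3 = (-130, -40, +0.3).
Determinant of the coordinate differences = (-80)·(-40) − (-130)·(-190) = -21500.
∂h/∂x = [(+1.0)·(-40) − (+0.3)·(-190)] / -21500 = -0.0007907
∂h/∂y = [(-80)·(+0.3) − (-130)·(+1.0)] / -21500 = -0.004930
|∇h| = √(-0.0007907² + -0.004930²) = 0.004993

0.00499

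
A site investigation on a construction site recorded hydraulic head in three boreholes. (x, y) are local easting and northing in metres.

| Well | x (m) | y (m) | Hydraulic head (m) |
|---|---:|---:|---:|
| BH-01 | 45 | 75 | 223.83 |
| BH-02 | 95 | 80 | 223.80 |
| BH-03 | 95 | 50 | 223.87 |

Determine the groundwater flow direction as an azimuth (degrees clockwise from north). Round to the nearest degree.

With h = a·x + b·y + c and BH-01 as origin, the differences give:
  50·a + 5·b = -0.03
  50·a + (-25)·b = +0.04
Eliminate b (×(-25) and ×5, subtract): -1500·a = 0.550 → a = ∂h/∂x = -0.0003667
Back-substitute: b = ∂h/∂y = -0.002333.
Flow direction (−∇h) has components (+0.0003667 E, +0.002333 N).
Azimuth = atan2(E, N) = atan2(+0.0003667, +0.002333) = 8.9° ≈ 009°.

009°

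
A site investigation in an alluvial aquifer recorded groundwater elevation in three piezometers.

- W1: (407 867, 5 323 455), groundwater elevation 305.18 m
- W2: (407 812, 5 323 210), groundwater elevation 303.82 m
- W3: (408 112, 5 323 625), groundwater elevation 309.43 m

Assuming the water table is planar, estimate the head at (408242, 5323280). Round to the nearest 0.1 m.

With h = a·x + b·y + c and W1 as origin, the differences give:
  (-55)·a + (-245)·b = -1.36
  245·a + 170·b = +4.25
Eliminate b (×170 and ×(-245), subtract): 50675·a = 810.050 → a = ∂h/∂x = +0.01599
Back-substitute: b = ∂h/∂y = +0.001963.
h(408242, 5323280) = 305.18 + (+0.01599)·(375) + (+0.001963)·(-175) = 305.18 +5.994 -0.343 = 310.831 m.

310.8 m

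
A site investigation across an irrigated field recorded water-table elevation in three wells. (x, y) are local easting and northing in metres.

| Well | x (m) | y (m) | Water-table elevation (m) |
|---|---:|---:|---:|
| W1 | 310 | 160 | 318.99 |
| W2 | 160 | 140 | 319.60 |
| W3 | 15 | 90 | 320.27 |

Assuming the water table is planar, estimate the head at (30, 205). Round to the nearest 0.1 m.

319.9 m

Differences from W1: to W2 (Δx, Δy, Δh) = (-150, -20, +0.61); to W3 = (-295, -70, +1.28).
Determinant of the coordinate differences = (-150)·(-70) − (-295)·(-20) = 4600.
∂h/∂x = [(+0.61)·(-70) − (+1.28)·(-20)] / 4600 = -0.003717
∂h/∂y = [(-150)·(+1.28) − (-295)·(+0.61)] / 4600 = -0.002620
h(30, 205) = 318.99 + (-0.003717)·(-280) + (-0.002620)·(45) = 318.99 +1.041 -0.118 = 319.913 m.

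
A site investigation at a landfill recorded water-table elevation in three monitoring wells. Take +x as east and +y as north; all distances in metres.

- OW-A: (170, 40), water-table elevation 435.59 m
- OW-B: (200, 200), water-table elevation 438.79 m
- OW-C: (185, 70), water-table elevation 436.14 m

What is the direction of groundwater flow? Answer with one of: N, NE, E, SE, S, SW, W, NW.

S

With h = a·x + b·y + c and OW-A as origin, the differences give:
  30·a + 160·b = +3.20
  15·a + 30·b = +0.55
Eliminate b (×30 and ×160, subtract): -1500·a = 8.000 → a = ∂h/∂x = -0.005333
Back-substitute: b = ∂h/∂y = +0.02100.
Flow = −∇h = (+0.005333 east, -0.02100 north), which points south.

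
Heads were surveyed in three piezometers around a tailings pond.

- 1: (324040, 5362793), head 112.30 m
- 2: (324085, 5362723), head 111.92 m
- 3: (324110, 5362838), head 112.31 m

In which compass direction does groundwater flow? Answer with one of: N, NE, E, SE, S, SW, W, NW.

With h = a·x + b·y + c and 1 as origin, the differences give:
  45·a + (-70)·b = -0.38
  70·a + 45·b = +0.01
Eliminate b (×45 and ×(-70), subtract): 6925·a = -16.400 → a = ∂h/∂x = -0.002368
Back-substitute: b = ∂h/∂y = +0.003906.
Flow = −∇h = (+0.002368 east, -0.003906 north), which points southeast.

SE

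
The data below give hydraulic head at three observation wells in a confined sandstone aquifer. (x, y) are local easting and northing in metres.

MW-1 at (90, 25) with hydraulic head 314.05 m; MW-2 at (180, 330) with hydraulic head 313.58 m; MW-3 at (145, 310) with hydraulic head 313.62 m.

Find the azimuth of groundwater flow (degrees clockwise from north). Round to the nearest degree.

012°

Differences from MW-1: to MW-2 (Δx, Δy, Δh) = (90, 305, -0.47); to MW-3 = (55, 285, -0.43).
Determinant of the coordinate differences = 90·285 − 55·305 = 8875.
∂h/∂x = [(-0.47)·285 − (-0.43)·305] / 8875 = -0.0003155
∂h/∂y = [90·(-0.43) − 55·(-0.47)] / 8875 = -0.001448
Flow direction (−∇h) has components (+0.0003155 E, +0.001448 N).
Azimuth = atan2(E, N) = atan2(+0.0003155, +0.001448) = 12.3° ≈ 012°.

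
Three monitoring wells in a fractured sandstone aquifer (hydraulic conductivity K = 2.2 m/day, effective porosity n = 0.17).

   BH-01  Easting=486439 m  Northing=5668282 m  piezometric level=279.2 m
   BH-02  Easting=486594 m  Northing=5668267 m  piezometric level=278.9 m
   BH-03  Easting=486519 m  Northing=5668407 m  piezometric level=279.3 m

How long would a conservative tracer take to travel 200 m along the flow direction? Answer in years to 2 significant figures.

Taking BH-01 as reference: BH-02−BH-01 = (155, -15, -0.3); BH-03−BH-01 = (80, 125, +0.1).
Determinant of the coordinate differences = 155·125 − 80·(-15) = 20575.
∂h/∂x = [(-0.3)·125 − (+0.1)·(-15)] / 20575 = -0.001750
∂h/∂y = [155·(+0.1) − 80·(-0.3)] / 20575 = +0.001920
|∇h| = √(-0.001750² + 0.001920²) = 0.002598
Seepage velocity v = K·i/n = 2.2 × 0.002598 / 0.17 = 0.03362 m/day.
t = 200 / 0.03362 = 5949 days = 16.3 years.

16 years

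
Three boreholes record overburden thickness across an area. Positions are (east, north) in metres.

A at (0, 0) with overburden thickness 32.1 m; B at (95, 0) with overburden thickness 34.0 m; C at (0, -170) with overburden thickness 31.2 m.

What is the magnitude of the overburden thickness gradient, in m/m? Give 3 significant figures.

0.0207 m/m

∂d/∂x = (34.0 − 32.1) / (95 − 0) = +0.02000
∂d/∂y = (31.2 − 32.1) / (-170 − 0) = +0.005294
|∇f| = √(0.02000² + 0.005294²) = 0.02069 m/m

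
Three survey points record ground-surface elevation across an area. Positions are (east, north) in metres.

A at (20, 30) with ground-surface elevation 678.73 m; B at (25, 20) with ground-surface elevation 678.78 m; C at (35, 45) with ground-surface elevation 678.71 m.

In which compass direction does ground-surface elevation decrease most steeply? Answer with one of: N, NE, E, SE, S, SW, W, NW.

Taking A as reference: B−A = (5, -10, +0.05); C−A = (15, 15, -0.02).
Determinant of the coordinate differences = 5·15 − 15·(-10) = 225.
∂z/∂x = [(+0.05)·15 − (-0.02)·(-10)] / 225 = +0.002444
∂z/∂y = [5·(-0.02) − 15·(+0.05)] / 225 = -0.003778
Steepest decrease is along −∇f = (-0.002444 E, +0.003778 N) → northwest.

NW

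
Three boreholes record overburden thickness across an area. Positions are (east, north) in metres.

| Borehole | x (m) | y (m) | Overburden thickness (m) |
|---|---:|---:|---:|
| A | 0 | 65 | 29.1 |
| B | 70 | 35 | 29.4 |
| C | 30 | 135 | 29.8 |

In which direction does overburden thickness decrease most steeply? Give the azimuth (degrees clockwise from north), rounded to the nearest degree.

226°

With d = a·x + b·y + c and A as origin, the differences give:
  70·a + (-30)·b = +0.3
  30·a + 70·b = +0.7
Eliminate b (×70 and ×(-30), subtract): 5800·a = 42.00 → a = ∂d/∂x = +0.007241
Back-substitute: b = ∂d/∂y = +0.006897.
Steepest decrease is along −∇f: components (-0.007241 E, -0.006897 N).
Azimuth = atan2(-0.007241, -0.006897) = 226.4° ≈ 226°.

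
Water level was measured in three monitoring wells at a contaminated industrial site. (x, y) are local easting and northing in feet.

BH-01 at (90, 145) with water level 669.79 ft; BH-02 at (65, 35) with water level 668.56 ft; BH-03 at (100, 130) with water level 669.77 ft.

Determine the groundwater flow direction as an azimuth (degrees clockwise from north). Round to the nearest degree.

232°

Three-point gradient (reference BH-01): Δ to BH-02 = (-25, -110, -1.23), Δ to BH-03 = (10, -15, -0.02).
∂h/∂x = +0.01102, ∂h/∂y = +0.008678 (det = 1475).
Flow direction (−∇h) has components (-0.01102 E, -0.008678 N).
Azimuth = atan2(E, N) = atan2(-0.01102, -0.008678) = 231.8° ≈ 232°.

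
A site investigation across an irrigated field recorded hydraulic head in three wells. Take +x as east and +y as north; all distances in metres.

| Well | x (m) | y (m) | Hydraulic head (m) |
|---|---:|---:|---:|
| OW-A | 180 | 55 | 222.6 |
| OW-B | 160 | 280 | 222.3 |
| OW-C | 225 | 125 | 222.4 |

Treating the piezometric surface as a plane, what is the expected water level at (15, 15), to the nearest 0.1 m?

223.0 m

Taking OW-A as reference: OW-B−OW-A = (-20, 225, -0.3); OW-C−OW-A = (45, 70, -0.2).
Solve a·Δx + b·Δy = Δh: det = (-20)·70 − 45·225 = -11525.
∂h/∂x = [(-0.3)·70 − (-0.2)·225] / -11525 = -0.002082
∂h/∂y = [(-20)·(-0.2) − 45·(-0.3)] / -11525 = -0.001518
h(15, 15) = 222.6 + (-0.002082)·(-165) + (-0.001518)·(-40) = 222.6 +0.344 +0.061 = 223.004 m.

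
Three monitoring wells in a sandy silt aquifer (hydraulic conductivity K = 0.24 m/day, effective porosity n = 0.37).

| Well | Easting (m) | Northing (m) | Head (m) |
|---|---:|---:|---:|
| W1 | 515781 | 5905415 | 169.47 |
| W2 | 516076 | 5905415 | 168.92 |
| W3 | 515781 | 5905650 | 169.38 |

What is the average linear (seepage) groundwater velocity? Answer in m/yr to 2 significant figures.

0.45 m/yr

∂h/∂x = (168.92 − 169.47) / (516076 − 515781) = -0.001864
∂h/∂y = (169.38 − 169.47) / (5905650 − 5905415) = -0.0003830
|∇h| = √(-0.001864² + -0.0003830²) = 0.001903
Seepage velocity v = K·i/n = 0.24 × 0.001903 / 0.37 = 0.001234 m/day = 0.4507 m/yr.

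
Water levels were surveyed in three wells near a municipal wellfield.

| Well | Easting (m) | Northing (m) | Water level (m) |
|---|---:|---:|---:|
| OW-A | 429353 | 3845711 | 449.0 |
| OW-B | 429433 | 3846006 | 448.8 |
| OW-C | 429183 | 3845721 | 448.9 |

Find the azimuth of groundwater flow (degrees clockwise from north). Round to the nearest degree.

Differences from OW-A: to OW-B (Δx, Δy, Δh) = (80, 295, -0.2); to OW-C = (-170, 10, -0.1).
Solve a·Δx + b·Δy = Δh: det = 80·10 − (-170)·295 = 50950.
∂h/∂x = [(-0.2)·10 − (-0.1)·295] / 50950 = +0.0005397
∂h/∂y = [80·(-0.1) − (-170)·(-0.2)] / 50950 = -0.0008243
Flow direction (−∇h) has components (-0.0005397 E, +0.0008243 N).
Azimuth = atan2(E, N) = atan2(-0.0005397, +0.0008243) = 326.8° ≈ 327°.

327°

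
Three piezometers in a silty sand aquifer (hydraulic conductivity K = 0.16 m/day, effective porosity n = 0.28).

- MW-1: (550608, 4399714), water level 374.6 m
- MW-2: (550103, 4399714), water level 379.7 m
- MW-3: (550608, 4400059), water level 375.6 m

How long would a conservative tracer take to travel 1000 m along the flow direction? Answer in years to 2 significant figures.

∂h/∂x = (379.7 − 374.6) / (550103 − 550608) = -0.01010
∂h/∂y = (375.6 − 374.6) / (4400059 − 4399714) = +0.002899
|∇h| = √(-0.01010² + 0.002899²) = 0.01051
Seepage velocity v = K·i/n = 0.16 × 0.01051 / 0.28 = 0.006006 m/day.
t = 1000 / 0.006006 = 1.665e+05 days = 456 years.

460 years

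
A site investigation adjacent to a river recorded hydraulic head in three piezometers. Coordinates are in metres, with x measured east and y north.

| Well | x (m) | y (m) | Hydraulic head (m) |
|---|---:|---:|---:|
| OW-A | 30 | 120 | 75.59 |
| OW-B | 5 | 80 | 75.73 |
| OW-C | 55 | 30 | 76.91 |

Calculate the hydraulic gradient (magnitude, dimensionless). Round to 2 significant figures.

0.017

Three-point gradient (reference OW-A): Δ to OW-B = (-25, -40, +0.14), Δ to OW-C = (25, -90, +1.32).
∂h/∂x = +0.01237, ∂h/∂y = -0.01123 (det = 3250).
|∇h| = √(0.01237² + -0.01123²) = 0.01671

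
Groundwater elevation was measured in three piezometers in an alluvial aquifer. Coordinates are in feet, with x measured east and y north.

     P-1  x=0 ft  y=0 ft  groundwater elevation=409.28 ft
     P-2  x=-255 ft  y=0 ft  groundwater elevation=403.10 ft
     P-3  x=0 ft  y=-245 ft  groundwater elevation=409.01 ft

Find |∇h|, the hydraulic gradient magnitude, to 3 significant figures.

∂h/∂x = (403.10 − 409.28) / (-255 − 0) = +0.02424
∂h/∂y = (409.01 − 409.28) / (-245 − 0) = +0.001102
|∇h| = √(0.02424² + 0.001102²) = 0.02427

0.0243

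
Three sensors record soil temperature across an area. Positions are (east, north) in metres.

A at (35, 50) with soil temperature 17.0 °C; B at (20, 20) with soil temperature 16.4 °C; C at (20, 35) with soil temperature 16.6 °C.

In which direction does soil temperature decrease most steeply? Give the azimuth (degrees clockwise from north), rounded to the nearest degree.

Taking A as reference: B−A = (-15, -30, -0.6); C−A = (-15, -15, -0.4).
Solve a·Δx + b·Δy = ΔT: det = (-15)·(-15) − (-15)·(-30) = -225.
∂T/∂x = [(-0.6)·(-15) − (-0.4)·(-30)] / -225 = +0.01333
∂T/∂y = [(-15)·(-0.4) − (-15)·(-0.6)] / -225 = +0.01333
Steepest decrease is along −∇f: components (-0.01333 E, -0.01333 N).
Azimuth = atan2(-0.01333, -0.01333) = 225.0° ≈ 225°.

225°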